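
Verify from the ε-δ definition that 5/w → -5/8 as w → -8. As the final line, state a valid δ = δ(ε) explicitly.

Suppose ε > 0. We seek δ > 0 such that 0 < |w + 8| < δ implies |5/w + 5/8| < ε.
|5/w + 5/8| = 5·|-8 − w|/(8·|w|) = 5|w + 8|/(8|w|).
Restrict δ ≤ 4. Then |w + 8| < 4 gives |w| > 4, so 8|w| > 32.
Then |5/w + 5/8| < 5|w + 8|/32, which is < ε when |w + 8| < (32/5)ε.
Take δ = min(4, (32/5)ε). Then 0 < |w + 8| < δ gives both |w + 8| < 4 and |w + 8| < (32/5)ε, so |5/w + 5/8| < ε.

δ = min(4, (32/5)ε)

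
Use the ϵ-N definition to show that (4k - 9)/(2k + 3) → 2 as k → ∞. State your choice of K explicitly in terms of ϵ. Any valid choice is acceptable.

Let ϵ > 0 be given. For k ≥ 1, |(4k - 9)/(2k + 3) − 2| = |-30|/(2(2k + 3)) = 30/(2(2k + 3)).
Since 2k + 3 ≥ 2k for k ≥ 1, this is ≤ 30/(2·2k) = (15/2)/k.
So |(4k - 9)/(2k + 3) − 2| < ϵ whenever k > (15/2)/ϵ.
Take K = (15/2)/ϵ. If k > K then |(4k - 9)/(2k + 3) − 2| ≤ (15/2)/k < ϵ.

K = (15/2)/ϵ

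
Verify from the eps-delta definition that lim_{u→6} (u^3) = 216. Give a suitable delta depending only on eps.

delta = min(1, eps/127)

Fix eps > 0. We seek delta > 0 with 0 < |u − 6| < delta ⇒ |u^3 − 216| < eps.
Factor: u^3 − 216 = (u − 6)(u^2 + 6u + 36), so |u^3 − 216| = |u − 6|·|u^2 + 6u + 36|.
Restrict delta ≤ 1. Then |u − 6| < 1 gives |u| < 7, so by the triangle inequality |u^2 + 6u + 36| ≤ 7^2 + 6·7 + 36 = 127.
Hence |u^3 − 216| ≤ 127|u − 6|, which is < eps once |u − 6| < eps/127.
Take delta = min(1, eps/127). If 0 < |u − 6| < delta then both bounds hold and |u^3 − 216| ≤ 127|u − 6| < 127·(eps/127) = eps.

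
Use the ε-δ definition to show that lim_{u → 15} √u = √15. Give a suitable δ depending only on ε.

δ = min(15, √15·ε)

Let ε > 0. We want δ > 0 such that 0 < |u − 15| < δ implies |√u − √15| < ε.
Rationalise: √u − √15 = (u − 15)/(√u + √15), so |√u − √15| = |u − 15|/(√u + √15).
Restrict δ ≤ 15 so that |u − 15| < 15 forces u > 0, and then √u + √15 > √15.
Hence |√u − √15| < |u − 15|/√15, which is < ε once |u − 15| < √15·ε.
Take δ = min(15, √15·ε). If 0 < |u − 15| < δ then u > 0 and |√u − √15| < |u − 15|/√15 < ε.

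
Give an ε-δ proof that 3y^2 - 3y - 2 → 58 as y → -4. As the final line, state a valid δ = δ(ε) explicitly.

Let ε > 0 be given. We want δ > 0 such that 0 < |y + 4| < δ implies |(3y^2 - 3y - 2) − 58| < ε.
(3y^2 - 3y - 2) − 58 = 3y^2 - 3y - 60 = (y + 4)(3y - 15).
So |(3y^2 - 3y - 2) − 58| = |y + 4|·|3y - 15|.
Assume first that |y + 4| < 2, so |y| < 6. Then |3y - 15| ≤ 3·6 + 15 = 33.
Hence |(3y^2 - 3y - 2) − 58| ≤ 33|y + 4| < ε provided |y + 4| < ε/33.
Take δ = min(2, ε/33). Then 0 < |y + 4| < δ gives both |y + 4| < 2 and |y + 4| < ε/33, so |(3y^2 - 3y - 2) − 58| < ε.

δ = min(2, ε/33)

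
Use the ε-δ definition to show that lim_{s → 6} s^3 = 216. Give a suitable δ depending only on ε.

δ = min(1, ε/127)

Let ε > 0. We seek δ > 0 with 0 < |s − 6| < δ ⇒ |s^3 − 216| < ε.
Factor: s^3 − 216 = (s − 6)(s^2 + 6s + 36), so |s^3 − 216| = |s − 6|·|s^2 + 6s + 36|.
Impose δ ≤ 1 so that |s| < 7; then |s^2 + 6s + 36| ≤ 127.
Hence |s^3 − 216| ≤ 127|s − 6|, which is < ε once |s − 6| < ε/127.
Take δ = min(1, ε/127). If 0 < |s − 6| < δ then both bounds hold and |s^3 − 216| ≤ 127|s − 6| < 127·(ε/127) = ε.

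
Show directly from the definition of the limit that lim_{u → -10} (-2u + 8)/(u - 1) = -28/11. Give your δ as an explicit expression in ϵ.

δ = min(11/2, (121/12)ϵ)

Fix ϵ > 0. We want δ > 0 with 0 < |u + 10| < δ ⇒ |(-2u + 8)/(u - 1) + 28/11| < ϵ.
Combining over a common denominator, (-2u + 8)/(u - 1) + 28/11 = [(-2u + 8)·(-11) − 28·(u - 1)] / [(-11)·(u - 1)] = -6(u + 10) / ((-11)(u - 1)).
So |(-2u + 8)/(u - 1) + 28/11| = 6|u + 10| / (11·|u − 1|).
Require δ ≤ 11/2, so |u − 1| ≥ |-11| − |u + 10| > 11 − 11/2 = 11/2.
Hence |(-2u + 8)/(u - 1) + 28/11| < 6|u + 10|/(11·(11/2)) = (12/121)|u + 10|, which is < ϵ once |u + 10| < (121/12)ϵ.
Take δ = min(11/2, (121/12)ϵ). Then 0 < |u + 10| < δ forces both bounds, so |(-2u + 8)/(u - 1) + 28/11| < ϵ.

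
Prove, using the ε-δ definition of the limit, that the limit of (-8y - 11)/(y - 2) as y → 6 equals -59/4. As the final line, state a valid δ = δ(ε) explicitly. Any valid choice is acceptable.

Fix ε > 0. We want δ > 0 with 0 < |y − 6| < δ ⇒ |(-8y - 11)/(y - 2) + 59/4| < ε.
Combining over a common denominator, (-8y - 11)/(y - 2) + 59/4 = [(-8y - 11)·4 − (-59)·(y - 2)] / [4·(y - 2)] = 27(y − 6) / (4(y - 2)).
So |(-8y - 11)/(y - 2) + 59/4| = 27|y − 6| / (4·|y − 2|).
Restrict δ ≤ 2. Then |y − 6| < 2 gives |y − 2| = |(y − 6) + 4| ≥ 4 − 2 = 2.
Hence |(-8y - 11)/(y - 2) + 59/4| < 27|y − 6|/(4·2) = (27/8)|y − 6|, which is < ε once |y − 6| < (8/27)ε.
Take δ = min(2, (8/27)ε). Then 0 < |y − 6| < δ forces both bounds, so |(-8y - 11)/(y - 2) + 59/4| < ε.

δ = min(2, (8/27)ε)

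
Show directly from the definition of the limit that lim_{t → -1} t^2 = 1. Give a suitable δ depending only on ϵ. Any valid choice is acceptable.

δ = min(1, ϵ/3)

Let ϵ > 0. We seek δ > 0 with 0 < |t + 1| < δ ⇒ |t^2 − 1| < ϵ.
Factor: t^2 − 1 = (t + 1)(t - 1), so |t^2 − 1| = |t + 1|·|t - 1|.
Restrict δ ≤ 1. Then |t + 1| < 1 gives |t| < 2, so by the triangle inequality |t - 1| ≤ 2 + 1 = 3.
Hence |t^2 − 1| ≤ 3|t + 1|, which is < ϵ once |t + 1| < ϵ/3.
Take δ = min(1, ϵ/3). If 0 < |t + 1| < δ then both bounds hold and |t^2 − 1| ≤ 3|t + 1| < 3·(ϵ/3) = ϵ.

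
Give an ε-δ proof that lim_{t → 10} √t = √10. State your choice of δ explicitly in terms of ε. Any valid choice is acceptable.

δ = min(10, √10·ε)

Fix ε > 0. We want δ > 0 such that 0 < |t − 10| < δ implies |√t − √10| < ε.
Multiplying by the conjugate, |√t − √10| = |t − 10|/(√t + √10).
Restrict δ ≤ 10 so that |t − 10| < 10 forces t > 0, and then √t + √10 > √10.
Hence |√t − √10| < |t − 10|/√10, which is < ε once |t − 10| < √10·ε.
Take δ = min(10, √10·ε). If 0 < |t − 10| < δ then t > 0 and |√t − √10| < |t − 10|/√10 < ε.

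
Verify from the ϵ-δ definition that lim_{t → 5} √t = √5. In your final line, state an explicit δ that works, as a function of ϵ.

δ = min(5, √5·ϵ)

Let ϵ > 0. We want δ > 0 such that 0 < |t − 5| < δ implies |√t − √5| < ϵ.
Rationalise: √t − √5 = (t − 5)/(√t + √5), so |√t − √5| = |t − 5|/(√t + √5).
Restrict δ ≤ 5 so that |t − 5| < 5 forces t > 0, and then √t + √5 > √5.
Hence |√t − √5| < |t − 5|/√5, which is < ϵ once |t − 5| < √5·ϵ.
Take δ = min(5, √5·ϵ). If 0 < |t − 5| < δ then t > 0 and |√t − √5| < |t − 5|/√5 < ϵ.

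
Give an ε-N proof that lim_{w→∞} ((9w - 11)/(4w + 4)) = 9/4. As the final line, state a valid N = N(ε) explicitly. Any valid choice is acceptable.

N = 5/ε

Fix ε > 0. We seek N > 0 such that w > N implies |(9w - 11)/(4w + 4) − (9/4)| < ε.
(9w - 11)/(4w + 4) − (9/4) = (4(9w - 11) − 9(4w + 4)) / (4(4w + 4)) = -80/(4(4w + 4)).
For w > 0 we have 4w + 4 > 4w, so |(9w - 11)/(4w + 4) − (9/4)| = 80/(4(4w + 4)) < 80/(4·4w) = 5/w.
Thus |(9w - 11)/(4w + 4) − (9/4)| < ε whenever w > 5/ε.
Take N = 5/ε. If w > N then |(9w - 11)/(4w + 4) − (9/4)| < 5/w < ε.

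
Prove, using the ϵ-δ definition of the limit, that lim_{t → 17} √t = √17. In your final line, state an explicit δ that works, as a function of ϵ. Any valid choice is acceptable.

Suppose ϵ > 0. We want δ > 0 such that 0 < |t − 17| < δ implies |√t − √17| < ϵ.
Multiplying by the conjugate, |√t − √17| = |t − 17|/(√t + √17).
Restrict δ ≤ 17 so that |t − 17| < 17 forces t > 0, and then √t + √17 > √17.
Hence |√t − √17| < |t − 17|/√17, which is < ϵ once |t − 17| < √17·ϵ.
Take δ = min(17, √17·ϵ). If 0 < |t − 17| < δ then t > 0 and |√t − √17| < |t − 17|/√17 < ϵ.

δ = min(17, √17·ϵ)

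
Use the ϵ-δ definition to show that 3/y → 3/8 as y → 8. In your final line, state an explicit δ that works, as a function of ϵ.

Let ϵ > 0. We seek δ > 0 such that 0 < |y − 8| < δ implies |3/y − (3/8)| < ϵ.
|3/y − (3/8)| = 3·|8 − y|/(8·|y|) = 3|y − 8|/(8|y|).
Require δ ≤ 4 so that |y| > 8 − 4 = 4, hence 8|y| > 32.
Then |3/y − (3/8)| < 3|y − 8|/32, which is < ϵ when |y − 8| < (32/3)ϵ.
Take δ = min(4, (32/3)ϵ). Then 0 < |y − 8| < δ gives both |y − 8| < 4 and |y − 8| < (32/3)ϵ, so |3/y − (3/8)| < ϵ.

δ = min(4, (32/3)ϵ)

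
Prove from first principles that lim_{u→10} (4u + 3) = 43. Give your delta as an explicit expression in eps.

delta = eps/4

Suppose eps > 0. We need delta > 0 so that 0 < |u − 10| < delta implies |(4u + 3) − 43| < eps.
|(4u + 3) − 43| = |4u - 40| = 4|u − 10|.
Thus it suffices that |u − 10| < eps/4.
Take delta = eps/4. If 0 < |u − 10| < delta then |(4u + 3) − 43| = 4|u − 10| < 4·(eps/4) = eps.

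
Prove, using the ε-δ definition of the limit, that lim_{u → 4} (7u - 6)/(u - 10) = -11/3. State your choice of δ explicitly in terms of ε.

Suppose ε > 0. We want δ > 0 with 0 < |u − 4| < δ ⇒ |(7u - 6)/(u - 10) + 11/3| < ε.
Combining over a common denominator, (7u - 6)/(u - 10) + 11/3 = [(7u - 6)·(-6) − 22·(u - 10)] / [(-6)·(u - 10)] = -64(u − 4) / ((-6)(u - 10)).
So |(7u - 6)/(u - 10) + 11/3| = 64|u − 4| / (6·|u − 10|).
Restrict δ ≤ 3. Then |u − 4| < 3 gives |u − 10| = |(u − 4) + (-6)| ≥ 6 − 3 = 3.
Hence |(7u - 6)/(u - 10) + 11/3| < 64|u − 4|/(6·3) = (32/9)|u − 4|, which is < ε once |u − 4| < (9/32)ε.
Take δ = min(3, (9/32)ε). Then 0 < |u − 4| < δ forces both bounds, so |(7u - 6)/(u - 10) + 11/3| < ε.

δ = min(3, (9/32)ε)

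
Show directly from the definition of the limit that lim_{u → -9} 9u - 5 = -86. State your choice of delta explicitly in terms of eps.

delta = eps/9

Let eps > 0 be given. We need delta > 0 so that 0 < |u + 9| < delta implies |(9u - 5) + 86| < eps.
|(9u - 5) + 86| = |9u + 81| = 9|u + 9|.
Thus it suffices that |u + 9| < eps/9.
Take delta = eps/9. If 0 < |u + 9| < delta then |(9u - 5) + 86| = 9|u + 9| < 9·(eps/9) = eps.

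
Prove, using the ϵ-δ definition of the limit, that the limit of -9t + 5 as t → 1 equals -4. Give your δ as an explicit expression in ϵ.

δ = ϵ/9

Fix ϵ > 0. We need δ > 0 so that 0 < |t − 1| < δ implies |(-9t + 5) + 4| < ϵ.
Since (-9t + 5) + 4 = -9(t − 1), we have |(-9t + 5) + 4| = 9|t − 1|.
Thus it suffices that |t − 1| < ϵ/9.
Take δ = ϵ/9. If 0 < |t − 1| < δ then |(-9t + 5) + 4| = 9|t − 1| < 9·(ϵ/9) = ϵ.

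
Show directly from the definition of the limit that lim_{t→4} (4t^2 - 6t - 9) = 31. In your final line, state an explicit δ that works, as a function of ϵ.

δ = min(1, ϵ/30)

Fix ϵ > 0. We want δ > 0 such that 0 < |t − 4| < δ implies |(4t^2 - 6t - 9) − 31| < ϵ.
(4t^2 - 6t - 9) − 31 = 4t^2 - 6t - 40 = (t − 4)(4t + 10).
So |(4t^2 - 6t - 9) − 31| = |t − 4|·|4t + 10|.
Require δ ≤ 1. Then |t − 4| < 1 gives |t| < 5, and by the triangle inequality |4t + 10| ≤ 4·5 + 10 = 30.
Hence |(4t^2 - 6t - 9) − 31| ≤ 30|t − 4| < ϵ provided |t − 4| < ϵ/30.
Choosing δ = min(1, ϵ/30) ensures both conditions, hence |(4t^2 - 6t - 9) − 31| < ϵ.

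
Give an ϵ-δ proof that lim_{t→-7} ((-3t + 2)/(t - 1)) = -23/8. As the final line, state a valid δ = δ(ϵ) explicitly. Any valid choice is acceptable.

δ = min(4, 32ϵ)

Let ϵ > 0. We want δ > 0 with 0 < |t + 7| < δ ⇒ |(-3t + 2)/(t - 1) + 23/8| < ϵ.
Combining over a common denominator, (-3t + 2)/(t - 1) + 23/8 = [(-3t + 2)·(-8) − 23·(t - 1)] / [(-8)·(t - 1)] = 1(t + 7) / ((-8)(t - 1)).
So |(-3t + 2)/(t - 1) + 23/8| = |t + 7| / (8·|t − 1|).
Require δ ≤ 4, so |t − 1| ≥ |-8| − |t + 7| > 8 − 4 = 4.
Hence |(-3t + 2)/(t - 1) + 23/8| < |t + 7|/(8·4) = (1/32)|t + 7|, which is < ϵ once |t + 7| < 32ϵ.
Take δ = min(4, 32ϵ). Then 0 < |t + 7| < δ forces both bounds, so |(-3t + 2)/(t - 1) + 23/8| < ϵ.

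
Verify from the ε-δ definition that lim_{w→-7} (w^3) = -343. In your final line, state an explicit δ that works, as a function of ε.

Fix ε > 0. We seek δ > 0 with 0 < |w + 7| < δ ⇒ |w^3 + 343| < ε.
Factor: w^3 + 343 = (w + 7)(w^2 - 7w + 49), so |w^3 + 343| = |w + 7|·|w^2 - 7w + 49|.
Impose δ ≤ 1 so that |w| < 8; then |w^2 - 7w + 49| ≤ 169.
Hence |w^3 + 343| ≤ 169|w + 7|, which is < ε once |w + 7| < ε/169.
Take δ = min(1, ε/169). If 0 < |w + 7| < δ then both bounds hold and |w^3 + 343| ≤ 169|w + 7| < 169·(ε/169) = ε.

δ = min(1, ε/169)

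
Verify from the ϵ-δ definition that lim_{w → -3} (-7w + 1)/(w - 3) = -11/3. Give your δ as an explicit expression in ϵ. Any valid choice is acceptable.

Let ϵ > 0 be given. We want δ > 0 with 0 < |w + 3| < δ ⇒ |(-7w + 1)/(w - 3) + 11/3| < ϵ.
Combining over a common denominator, (-7w + 1)/(w - 3) + 11/3 = [(-7w + 1)·(-6) − 22·(w - 3)] / [(-6)·(w - 3)] = 20(w + 3) / ((-6)(w - 3)).
So |(-7w + 1)/(w - 3) + 11/3| = 20|w + 3| / (6·|w − 3|).
Restrict δ ≤ 3. Then |w + 3| < 3 gives |w − 3| = |(w + 3) + (-6)| ≥ 6 − 3 = 3.
Hence |(-7w + 1)/(w - 3) + 11/3| < 20|w + 3|/(6·3) = (10/9)|w + 3|, which is < ϵ once |w + 3| < (9/10)ϵ.
Take δ = min(3, (9/10)ϵ). Then 0 < |w + 3| < δ forces both bounds, so |(-7w + 1)/(w - 3) + 11/3| < ϵ.

δ = min(3, (9/10)ϵ)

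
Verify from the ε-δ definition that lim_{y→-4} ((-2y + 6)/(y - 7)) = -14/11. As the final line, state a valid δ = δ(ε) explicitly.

δ = min(11/2, (121/16)ε)

Let ε > 0. We want δ > 0 with 0 < |y + 4| < δ ⇒ |(-2y + 6)/(y - 7) + 14/11| < ε.
Combining over a common denominator, (-2y + 6)/(y - 7) + 14/11 = [(-2y + 6)·(-11) − 14·(y - 7)] / [(-11)·(y - 7)] = 8(y + 4) / ((-11)(y - 7)).
So |(-2y + 6)/(y - 7) + 14/11| = 8|y + 4| / (11·|y − 7|).
Require δ ≤ 11/2, so |y − 7| ≥ |-11| − |y + 4| > 11 − 11/2 = 11/2.
Hence |(-2y + 6)/(y - 7) + 14/11| < 8|y + 4|/(11·(11/2)) = (16/121)|y + 4|, which is < ε once |y + 4| < (121/16)ε.
Take δ = min(11/2, (121/16)ε). Then 0 < |y + 4| < δ forces both bounds, so |(-2y + 6)/(y - 7) + 14/11| < ε.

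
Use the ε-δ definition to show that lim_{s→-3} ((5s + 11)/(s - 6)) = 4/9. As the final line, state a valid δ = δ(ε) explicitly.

Let ε > 0. We want δ > 0 with 0 < |s + 3| < δ ⇒ |(5s + 11)/(s - 6) − (4/9)| < ε.
Combining over a common denominator, (5s + 11)/(s - 6) − (4/9) = [(5s + 11)·(-9) − (-4)·(s - 6)] / [(-9)·(s - 6)] = -41(s + 3) / ((-9)(s - 6)).
So |(5s + 11)/(s - 6) − (4/9)| = 41|s + 3| / (9·|s − 6|).
Require δ ≤ 9/2, so |s − 6| ≥ |-9| − |s + 3| > 9 − 9/2 = 9/2.
Hence |(5s + 11)/(s - 6) − (4/9)| < 41|s + 3|/(9·(9/2)) = (82/81)|s + 3|, which is < ε once |s + 3| < (81/82)ε.
Take δ = min(9/2, (81/82)ε). Then 0 < |s + 3| < δ forces both bounds, so |(5s + 11)/(s - 6) − (4/9)| < ε.

δ = min(9/2, (81/82)ε)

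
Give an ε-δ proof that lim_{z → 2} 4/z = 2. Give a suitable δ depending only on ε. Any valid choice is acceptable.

δ = min(1, (1/2)ε)

Fix ε > 0. We seek δ > 0 such that 0 < |z − 2| < δ implies |4/z − 2| < ε.
|4/z − 2| = 4·|2 − z|/(2·|z|) = 4|z − 2|/(2|z|).
Require δ ≤ 1 so that |z| > 2 − 1 = 1, hence 2|z| > 2.
Then |4/z − 2| < 4|z − 2|/2, which is < ε when |z − 2| < (1/2)ε.
Take δ = min(1, (1/2)ε). Then 0 < |z − 2| < δ gives both |z − 2| < 1 and |z − 2| < (1/2)ε, so |4/z − 2| < ε.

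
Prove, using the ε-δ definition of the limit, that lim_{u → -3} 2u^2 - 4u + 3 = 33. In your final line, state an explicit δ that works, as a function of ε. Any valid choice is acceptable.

Suppose ε > 0. We want δ > 0 such that 0 < |u + 3| < δ implies |(2u^2 - 4u + 3) − 33| < ε.
(2u^2 - 4u + 3) − 33 = 2u^2 - 4u - 30 = (u + 3)(2u - 10).
So |(2u^2 - 4u + 3) − 33| = |u + 3|·|2u - 10|.
Require δ ≤ 1. Then |u + 3| < 1 gives |u| < 4, and by the triangle inequality |2u - 10| ≤ 2·4 + 10 = 18.
Hence |(2u^2 - 4u + 3) − 33| ≤ 18|u + 3| < ε provided |u + 3| < ε/18.
Choosing δ = min(1, ε/18) ensures both conditions, hence |(2u^2 - 4u + 3) − 33| < ε.

δ = min(1, ε/18)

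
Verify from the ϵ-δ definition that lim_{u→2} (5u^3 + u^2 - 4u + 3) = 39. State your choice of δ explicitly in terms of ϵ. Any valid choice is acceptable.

δ = min(2, ϵ/142)

Let ϵ > 0 be given. We want δ > 0 such that 0 < |u − 2| < δ implies |(5u^3 + u^2 - 4u + 3) − 39| < ϵ.
(5u^3 + u^2 - 4u + 3) − 39 = 5u^3 + u^2 - 4u - 36 = (u − 2)(5u^2 + 11u + 18).
So |(5u^3 + u^2 - 4u + 3) − 39| = |u − 2|·|5u^2 + 11u + 18|.
Require δ ≤ 2. Then |u − 2| < 2 gives |u| < 4, and by the triangle inequality |5u^2 + 11u + 18| ≤ 5·4^2 + 11·4 + 18 = 142.
Hence |(5u^3 + u^2 - 4u + 3) − 39| ≤ 142|u − 2| < ϵ provided |u − 2| < ϵ/142.
Choosing δ = min(2, ϵ/142) ensures both conditions, hence |(5u^3 + u^2 - 4u + 3) − 39| < ϵ.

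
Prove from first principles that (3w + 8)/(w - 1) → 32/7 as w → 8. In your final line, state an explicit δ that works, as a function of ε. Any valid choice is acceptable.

δ = min(7/2, (49/22)ε)

Fix ε > 0. We want δ > 0 with 0 < |w − 8| < δ ⇒ |(3w + 8)/(w - 1) − (32/7)| < ε.
Combining over a common denominator, (3w + 8)/(w - 1) − (32/7) = [(3w + 8)·7 − 32·(w - 1)] / [7·(w - 1)] = -11(w − 8) / (7(w - 1)).
So |(3w + 8)/(w - 1) − (32/7)| = 11|w − 8| / (7·|w − 1|).
Require δ ≤ 7/2, so |w − 1| ≥ |7| − |w − 8| > 7 − 7/2 = 7/2.
Hence |(3w + 8)/(w - 1) − (32/7)| < 11|w − 8|/(7·(7/2)) = (22/49)|w − 8|, which is < ε once |w − 8| < (49/22)ε.
Take δ = min(7/2, (49/22)ε). Then 0 < |w − 8| < δ forces both bounds, so |(3w + 8)/(w - 1) − (32/7)| < ε.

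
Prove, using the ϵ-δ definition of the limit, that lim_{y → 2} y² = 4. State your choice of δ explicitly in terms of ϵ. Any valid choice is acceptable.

Let ϵ > 0 be given. We seek δ > 0 with 0 < |y − 2| < δ ⇒ |y² − 4| < ϵ.
Factor: y² − 4 = (y − 2)(y + 2), so |y² − 4| = |y − 2|·|y + 2|.
Impose δ ≤ 1 so that |y| < 3; then |y + 2| ≤ 5.
Hence |y² − 4| ≤ 5|y − 2|, which is < ϵ once |y − 2| < ϵ/5.
Take δ = min(1, ϵ/5). If 0 < |y − 2| < δ then both bounds hold and |y² − 4| ≤ 5|y − 2| < 5·(ϵ/5) = ϵ.

δ = min(1, ϵ/5)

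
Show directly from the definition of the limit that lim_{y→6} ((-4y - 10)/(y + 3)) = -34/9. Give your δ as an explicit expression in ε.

Let ε > 0. We want δ > 0 with 0 < |y − 6| < δ ⇒ |(-4y - 10)/(y + 3) + 34/9| < ε.
Combining over a common denominator, (-4y - 10)/(y + 3) + 34/9 = [(-4y - 10)·9 − (-34)·(y + 3)] / [9·(y + 3)] = -2(y − 6) / (9(y + 3)).
So |(-4y - 10)/(y + 3) + 34/9| = 2|y − 6| / (9·|y + 3|).
Require δ ≤ 9/2, so |y + 3| ≥ |9| − |y − 6| > 9 − 9/2 = 9/2.
Hence |(-4y - 10)/(y + 3) + 34/9| < 2|y − 6|/(9·(9/2)) = (4/81)|y − 6|, which is < ε once |y − 6| < (81/4)ε.
Take δ = min(9/2, (81/4)ε). Then 0 < |y − 6| < δ forces both bounds, so |(-4y - 10)/(y + 3) + 34/9| < ε.

δ = min(9/2, (81/4)ε)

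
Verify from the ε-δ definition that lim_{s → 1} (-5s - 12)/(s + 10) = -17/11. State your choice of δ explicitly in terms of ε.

Let ε > 0 be given. We want δ > 0 with 0 < |s − 1| < δ ⇒ |(-5s - 12)/(s + 10) + 17/11| < ε.
Combining over a common denominator, (-5s - 12)/(s + 10) + 17/11 = [(-5s - 12)·11 − (-17)·(s + 10)] / [11·(s + 10)] = -38(s − 1) / (11(s + 10)).
So |(-5s - 12)/(s + 10) + 17/11| = 38|s − 1| / (11·|s + 10|).
Require δ ≤ 11/2, so |s + 10| ≥ |11| − |s − 1| > 11 − 11/2 = 11/2.
Hence |(-5s - 12)/(s + 10) + 17/11| < 38|s − 1|/(11·(11/2)) = (76/121)|s − 1|, which is < ε once |s − 1| < (121/76)ε.
Take δ = min(11/2, (121/76)ε). Then 0 < |s − 1| < δ forces both bounds, so |(-5s - 12)/(s + 10) + 17/11| < ε.

δ = min(11/2, (121/76)ε)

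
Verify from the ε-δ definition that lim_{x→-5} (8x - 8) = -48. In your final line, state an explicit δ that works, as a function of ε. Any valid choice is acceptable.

δ = ε/8

Let ε > 0 be given. We need δ > 0 so that 0 < |x + 5| < δ implies |(8x - 8) + 48| < ε.
Since (8x - 8) + 48 = 8(x + 5), we have |(8x - 8) + 48| = 8|x + 5|.
Thus it suffices that |x + 5| < ε/8.
Take δ = ε/8. If 0 < |x + 5| < δ then |(8x - 8) + 48| = 8|x + 5| < 8·(ε/8) = ε.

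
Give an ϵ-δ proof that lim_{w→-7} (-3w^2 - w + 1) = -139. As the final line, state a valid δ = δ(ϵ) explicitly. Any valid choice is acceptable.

Suppose ϵ > 0. We want δ > 0 such that 0 < |w + 7| < δ implies |(-3w^2 - w + 1) + 139| < ϵ.
(-3w^2 - w + 1) + 139 = -3w^2 - w + 140 = (w + 7)(-3w + 20).
So |(-3w^2 - w + 1) + 139| = |w + 7|·|-3w + 20|.
Assume first that |w + 7| < 1, so |w| < 8. Then |-3w + 20| ≤ 3·8 + 20 = 44.
Hence |(-3w^2 - w + 1) + 139| ≤ 44|w + 7| < ϵ provided |w + 7| < ϵ/44.
Take δ = min(1, ϵ/44). Then 0 < |w + 7| < δ gives both |w + 7| < 1 and |w + 7| < ϵ/44, so |(-3w^2 - w + 1) + 139| < ϵ.

δ = min(1, ϵ/44)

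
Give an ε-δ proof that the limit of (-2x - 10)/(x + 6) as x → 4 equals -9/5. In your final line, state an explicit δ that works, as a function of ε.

δ = min(5, 25ε)

Fix ε > 0. We want δ > 0 with 0 < |x − 4| < δ ⇒ |(-2x - 10)/(x + 6) + 9/5| < ε.
Combining over a common denominator, (-2x - 10)/(x + 6) + 9/5 = [(-2x - 10)·10 − (-18)·(x + 6)] / [10·(x + 6)] = -2(x − 4) / (10(x + 6)).
So |(-2x - 10)/(x + 6) + 9/5| = 2|x − 4| / (10·|x + 6|).
Require δ ≤ 5, so |x + 6| ≥ |10| − |x − 4| > 10 − 5 = 5.
Hence |(-2x - 10)/(x + 6) + 9/5| < 2|x − 4|/(10·5) = (1/25)|x − 4|, which is < ε once |x − 4| < 25ε.
Take δ = min(5, 25ε). Then 0 < |x − 4| < δ forces both bounds, so |(-2x - 10)/(x + 6) + 9/5| < ε.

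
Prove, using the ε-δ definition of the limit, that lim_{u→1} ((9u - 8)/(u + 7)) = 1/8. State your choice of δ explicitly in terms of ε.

Let ε > 0. We want δ > 0 with 0 < |u − 1| < δ ⇒ |(9u - 8)/(u + 7) − (1/8)| < ε.
Combining over a common denominator, (9u - 8)/(u + 7) − (1/8) = [(9u - 8)·8 − 1·(u + 7)] / [8·(u + 7)] = 71(u − 1) / (8(u + 7)).
So |(9u - 8)/(u + 7) − (1/8)| = 71|u − 1| / (8·|u + 7|).
Restrict δ ≤ 4. Then |u − 1| < 4 gives |u + 7| = |(u − 1) + 8| ≥ 8 − 4 = 4.
Hence |(9u - 8)/(u + 7) − (1/8)| < 71|u − 1|/(8·4) = (71/32)|u − 1|, which is < ε once |u − 1| < (32/71)ε.
Take δ = min(4, (32/71)ε). Then 0 < |u − 1| < δ forces both bounds, so |(9u - 8)/(u + 7) − (1/8)| < ε.

δ = min(4, (32/71)ε)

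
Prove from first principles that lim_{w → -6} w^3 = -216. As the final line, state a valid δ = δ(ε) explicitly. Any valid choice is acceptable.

δ = min(2, ε/148)

Suppose ε > 0. We seek δ > 0 with 0 < |w + 6| < δ ⇒ |w^3 + 216| < ε.
Factor: w^3 + 216 = (w + 6)(w^2 - 6w + 36), so |w^3 + 216| = |w + 6|·|w^2 - 6w + 36|.
Impose δ ≤ 2 so that |w| < 8; then |w^2 - 6w + 36| ≤ 148.
Hence |w^3 + 216| ≤ 148|w + 6|, which is < ε once |w + 6| < ε/148.
Take δ = min(2, ε/148). If 0 < |w + 6| < δ then both bounds hold and |w^3 + 216| ≤ 148|w + 6| < 148·(ε/148) = ε.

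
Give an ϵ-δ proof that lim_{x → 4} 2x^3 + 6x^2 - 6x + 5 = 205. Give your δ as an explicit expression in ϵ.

Let ϵ > 0 be given. We want δ > 0 such that 0 < |x − 4| < δ implies |(2x^3 + 6x^2 - 6x + 5) − 205| < ϵ.
(2x^3 + 6x^2 - 6x + 5) − 205 = 2x^3 + 6x^2 - 6x - 200 = (x − 4)(2x^2 + 14x + 50).
So |(2x^3 + 6x^2 - 6x + 5) − 205| = |x − 4|·|2x^2 + 14x + 50|.
Require δ ≤ 1. Then |x − 4| < 1 gives |x| < 5, and by the triangle inequality |2x^2 + 14x + 50| ≤ 2·5^2 + 14·5 + 50 = 170.
Hence |(2x^3 + 6x^2 - 6x + 5) − 205| ≤ 170|x − 4| < ϵ provided |x − 4| < ϵ/170.
Take δ = min(1, ϵ/170). Then 0 < |x − 4| < δ gives both |x − 4| < 1 and |x − 4| < ϵ/170, so |(2x^3 + 6x^2 - 6x + 5) − 205| < ϵ.

δ = min(1, ϵ/170)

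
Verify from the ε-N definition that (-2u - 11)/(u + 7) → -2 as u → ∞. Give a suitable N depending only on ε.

Fix ε > 0. We seek N > 0 such that u > N implies |(-2u - 11)/(u + 7) + 2| < ε.
(-2u - 11)/(u + 7) + 2 = ((-2u - 11) − (-2)(u + 7)) / ((u + 7)) = 3/((u + 7)).
For u > 0 we have u + 7 > u, so |(-2u - 11)/(u + 7) + 2| = 3/((u + 7)) < 3/(u) = 3/u.
Thus |(-2u - 11)/(u + 7) + 2| < ε whenever u > 3/ε.
Take N = 3/ε. If u > N then |(-2u - 11)/(u + 7) + 2| < 3/u < ε.

N = 3/ε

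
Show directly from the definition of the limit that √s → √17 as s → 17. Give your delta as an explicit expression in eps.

Fix eps > 0. We want delta > 0 such that 0 < |s − 17| < delta implies |√s − √17| < eps.
Rationalise: √s − √17 = (s − 17)/(√s + √17), so |√s − √17| = |s − 17|/(√s + √17).
Restrict delta ≤ 17 so that |s − 17| < 17 forces s > 0, and then √s + √17 > √17.
Hence |√s − √17| < |s − 17|/√17, which is < eps once |s − 17| < √17·eps.
Take delta = min(17, √17·eps). If 0 < |s − 17| < delta then s > 0 and |√s − √17| < |s − 17|/√17 < eps.

delta = min(17, √17·eps)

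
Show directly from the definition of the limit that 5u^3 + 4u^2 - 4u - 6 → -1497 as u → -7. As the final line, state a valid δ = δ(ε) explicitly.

Let ε > 0 be given. We want δ > 0 such that 0 < |u + 7| < δ implies |(5u^3 + 4u^2 - 4u - 6) + 1497| < ε.
(5u^3 + 4u^2 - 4u - 6) + 1497 = 5u^3 + 4u^2 - 4u + 1491 = (u + 7)(5u^2 - 31u + 213).
So |(5u^3 + 4u^2 - 4u - 6) + 1497| = |u + 7|·|5u^2 - 31u + 213|.
Assume first that |u + 7| < 1, so |u| < 8. Then |5u^2 - 31u + 213| ≤ 5·8^2 + 31·8 + 213 = 781.
Hence |(5u^3 + 4u^2 - 4u - 6) + 1497| ≤ 781|u + 7| < ε provided |u + 7| < ε/781.
Choosing δ = min(1, ε/781) ensures both conditions, hence |(5u^3 + 4u^2 - 4u - 6) + 1497| < ε.

δ = min(1, ε/781)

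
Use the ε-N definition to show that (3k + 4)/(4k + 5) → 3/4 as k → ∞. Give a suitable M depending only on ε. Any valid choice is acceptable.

M = (1/16)/ε

Let ε > 0. For k ≥ 1, |(3k + 4)/(4k + 5) − (3/4)| = |1|/(4(4k + 5)) = 1/(4(4k + 5)).
Since 4k + 5 ≥ 4k for k ≥ 1, this is ≤ 1/(4·4k) = (1/16)/k.
So |(3k + 4)/(4k + 5) − (3/4)| < ε whenever k > (1/16)/ε.
Take M = (1/16)/ε. If k > M then |(3k + 4)/(4k + 5) − (3/4)| ≤ (1/16)/k < ε.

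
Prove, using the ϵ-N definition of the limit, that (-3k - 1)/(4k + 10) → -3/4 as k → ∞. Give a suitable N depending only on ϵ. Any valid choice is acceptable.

Fix ϵ > 0. For k ≥ 1, |(-3k - 1)/(4k + 10) + 3/4| = |26|/(4(4k + 10)) = 26/(4(4k + 10)).
Since 4k + 10 ≥ 4k for k ≥ 1, this is ≤ 26/(4·4k) = (13/8)/k.
So |(-3k - 1)/(4k + 10) + 3/4| < ϵ whenever k > (13/8)/ϵ.
Take N = (13/8)/ϵ. If k > N then |(-3k - 1)/(4k + 10) + 3/4| ≤ (13/8)/k < ϵ.

N = (13/8)/ϵ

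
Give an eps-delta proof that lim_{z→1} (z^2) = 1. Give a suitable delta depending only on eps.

delta = min(2, eps/4)

Let eps > 0 be given. We seek delta > 0 with 0 < |z − 1| < delta ⇒ |z^2 − 1| < eps.
Factor: z^2 − 1 = (z − 1)(z + 1), so |z^2 − 1| = |z − 1|·|z + 1|.
Restrict delta ≤ 2. Then |z − 1| < 2 gives |z| < 3, so by the triangle inequality |z + 1| ≤ 3 + 1 = 4.
Hence |z^2 − 1| ≤ 4|z − 1|, which is < eps once |z − 1| < eps/4.
Take delta = min(2, eps/4). If 0 < |z − 1| < delta then both bounds hold and |z^2 − 1| ≤ 4|z − 1| < 4·(eps/4) = eps.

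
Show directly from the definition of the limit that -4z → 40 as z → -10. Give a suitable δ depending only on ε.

δ = ε/4

Let ε > 0. We need δ > 0 so that 0 < |z + 10| < δ implies |(-4z) − 40| < ε.
Since (-4z) − 40 = -4(z + 10), we have |(-4z) − 40| = 4|z + 10|.
Thus it suffices that |z + 10| < ε/4.
Take δ = ε/4. If 0 < |z + 10| < δ then |(-4z) − 40| = 4|z + 10| < 4·(ε/4) = ε.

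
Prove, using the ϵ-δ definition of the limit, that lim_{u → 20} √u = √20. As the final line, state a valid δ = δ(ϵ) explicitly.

δ = min(20, √20·ϵ)

Suppose ϵ > 0. We want δ > 0 such that 0 < |u − 20| < δ implies |√u − √20| < ϵ.
Multiplying by the conjugate, |√u − √20| = |u − 20|/(√u + √20).
Restrict δ ≤ 20 so that |u − 20| < 20 forces u > 0, and then √u + √20 > √20.
Hence |√u − √20| < |u − 20|/√20, which is < ϵ once |u − 20| < √20·ϵ.
Take δ = min(20, √20·ϵ). If 0 < |u − 20| < δ then u > 0 and |√u − √20| < |u − 20|/√20 < ϵ.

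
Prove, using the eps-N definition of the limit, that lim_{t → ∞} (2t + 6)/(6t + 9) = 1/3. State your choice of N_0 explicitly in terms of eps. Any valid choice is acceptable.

Let eps > 0. We seek N_0 > 0 such that t > N_0 implies |(2t + 6)/(6t + 9) − (1/3)| < eps.
(2t + 6)/(6t + 9) − (1/3) = (6(2t + 6) − 2(6t + 9)) / (6(6t + 9)) = 18/(6(6t + 9)).
For t > 0 we have 6t + 9 > 6t, so |(2t + 6)/(6t + 9) − (1/3)| = 18/(6(6t + 9)) < 18/(6·6t) = (1/2)/t.
Thus |(2t + 6)/(6t + 9) − (1/3)| < eps whenever t > (1/2)/eps.
Take N_0 = (1/2)/eps. If t > N_0 then |(2t + 6)/(6t + 9) − (1/3)| < (1/2)/t < eps.

N_0 = (1/2)/eps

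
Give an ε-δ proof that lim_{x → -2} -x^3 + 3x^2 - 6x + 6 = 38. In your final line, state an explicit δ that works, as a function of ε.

δ = min(2, ε/52)

Let ε > 0 be given. We want δ > 0 such that 0 < |x + 2| < δ implies |(-x^3 + 3x^2 - 6x + 6) − 38| < ε.
(-x^3 + 3x^2 - 6x + 6) − 38 = -x^3 + 3x^2 - 6x - 32 = (x + 2)(-x^2 + 5x - 16).
So |(-x^3 + 3x^2 - 6x + 6) − 38| = |x + 2|·|-x^2 + 5x - 16|.
Assume first that |x + 2| < 2, so |x| < 4. Then |-x^2 + 5x - 16| ≤ 4^2 + 5·4 + 16 = 52.
Hence |(-x^3 + 3x^2 - 6x + 6) − 38| ≤ 52|x + 2| < ε provided |x + 2| < ε/52.
Take δ = min(2, ε/52). Then 0 < |x + 2| < δ gives both |x + 2| < 2 and |x + 2| < ε/52, so |(-x^3 + 3x^2 - 6x + 6) − 38| < ε.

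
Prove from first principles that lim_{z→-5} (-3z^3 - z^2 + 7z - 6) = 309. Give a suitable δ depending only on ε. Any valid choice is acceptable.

Let ε > 0. We want δ > 0 such that 0 < |z + 5| < δ implies |(-3z^3 - z^2 + 7z - 6) − 309| < ε.
(-3z^3 - z^2 + 7z - 6) − 309 = -3z^3 - z^2 + 7z - 315 = (z + 5)(-3z^2 + 14z - 63).
So |(-3z^3 - z^2 + 7z - 6) − 309| = |z + 5|·|-3z^2 + 14z - 63|.
Require δ ≤ 2. Then |z + 5| < 2 gives |z| < 7, and by the triangle inequality |-3z^2 + 14z - 63| ≤ 3·7^2 + 14·7 + 63 = 308.
Hence |(-3z^3 - z^2 + 7z - 6) − 309| ≤ 308|z + 5| < ε provided |z + 5| < ε/308.
Choosing δ = min(2, ε/308) ensures both conditions, hence |(-3z^3 - z^2 + 7z - 6) − 309| < ε.

δ = min(2, ε/308)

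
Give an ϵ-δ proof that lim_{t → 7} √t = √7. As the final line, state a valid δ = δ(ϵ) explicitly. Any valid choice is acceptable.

Let ϵ > 0. We want δ > 0 such that 0 < |t − 7| < δ implies |√t − √7| < ϵ.
Rationalise: √t − √7 = (t − 7)/(√t + √7), so |√t − √7| = |t − 7|/(√t + √7).
Restrict δ ≤ 7 so that |t − 7| < 7 forces t > 0, and then √t + √7 > √7.
Hence |√t − √7| < |t − 7|/√7, which is < ϵ once |t − 7| < √7·ϵ.
Take δ = min(7, √7·ϵ). If 0 < |t − 7| < δ then t > 0 and |√t − √7| < |t − 7|/√7 < ϵ.

δ = min(7, √7·ϵ)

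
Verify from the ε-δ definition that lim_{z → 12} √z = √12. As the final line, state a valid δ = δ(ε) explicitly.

Let ε > 0 be given. We want δ > 0 such that 0 < |z − 12| < δ implies |√z − √12| < ε.
Multiplying by the conjugate, |√z − √12| = |z − 12|/(√z + √12).
Restrict δ ≤ 12 so that |z − 12| < 12 forces z > 0, and then √z + √12 > √12.
Hence |√z − √12| < |z − 12|/√12, which is < ε once |z − 12| < √12·ε.
Take δ = min(12, √12·ε). If 0 < |z − 12| < δ then z > 0 and |√z − √12| < |z − 12|/√12 < ε.

δ = min(12, √12·ε)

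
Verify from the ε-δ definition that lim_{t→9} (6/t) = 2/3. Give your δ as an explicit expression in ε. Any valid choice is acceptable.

Fix ε > 0. We seek δ > 0 such that 0 < |t − 9| < δ implies |6/t − (2/3)| < ε.
|6/t − (2/3)| = 6·|9 − t|/(9·|t|) = 6|t − 9|/(9|t|).
Require δ ≤ 9/2 so that |t| > 9 − 9/2 = 9/2, hence 9|t| > 81/2.
Then |6/t − (2/3)| < 6|t − 9|/(81/2), which is < ε when |t − 9| < (27/4)ε.
Take δ = min(9/2, (27/4)ε). Then 0 < |t − 9| < δ gives both |t − 9| < 9/2 and |t − 9| < (27/4)ε, so |6/t − (2/3)| < ε.

δ = min(9/2, (27/4)ε)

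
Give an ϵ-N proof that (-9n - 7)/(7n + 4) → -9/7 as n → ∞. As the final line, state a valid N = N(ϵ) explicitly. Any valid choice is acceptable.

Let ϵ > 0. For n ≥ 1, |(-9n - 7)/(7n + 4) + 9/7| = |-13|/(7(7n + 4)) = 13/(7(7n + 4)).
Since 7n + 4 ≥ 7n for n ≥ 1, this is ≤ 13/(7·7n) = (13/49)/n.
So |(-9n - 7)/(7n + 4) + 9/7| < ϵ whenever n > (13/49)/ϵ.
Take N = (13/49)/ϵ. If n > N then |(-9n - 7)/(7n + 4) + 9/7| ≤ (13/49)/n < ϵ.

N = (13/49)/ϵ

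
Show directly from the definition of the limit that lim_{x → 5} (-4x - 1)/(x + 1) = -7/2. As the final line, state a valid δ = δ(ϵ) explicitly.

δ = min(3, 6ϵ)

Fix ϵ > 0. We want δ > 0 with 0 < |x − 5| < δ ⇒ |(-4x - 1)/(x + 1) + 7/2| < ϵ.
Combining over a common denominator, (-4x - 1)/(x + 1) + 7/2 = [(-4x - 1)·6 − (-21)·(x + 1)] / [6·(x + 1)] = -3(x − 5) / (6(x + 1)).
So |(-4x - 1)/(x + 1) + 7/2| = 3|x − 5| / (6·|x + 1|).
Restrict δ ≤ 3. Then |x − 5| < 3 gives |x + 1| = |(x − 5) + 6| ≥ 6 − 3 = 3.
Hence |(-4x - 1)/(x + 1) + 7/2| < 3|x − 5|/(6·3) = (1/6)|x − 5|, which is < ϵ once |x − 5| < 6ϵ.
Take δ = min(3, 6ϵ). Then 0 < |x − 5| < δ forces both bounds, so |(-4x - 1)/(x + 1) + 7/2| < ϵ.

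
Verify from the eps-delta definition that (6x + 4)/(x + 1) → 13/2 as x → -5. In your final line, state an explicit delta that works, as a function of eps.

delta = min(2, 4eps)

Fix eps > 0. We want delta > 0 with 0 < |x + 5| < delta ⇒ |(6x + 4)/(x + 1) − (13/2)| < eps.
Combining over a common denominator, (6x + 4)/(x + 1) − (13/2) = [(6x + 4)·(-4) − (-26)·(x + 1)] / [(-4)·(x + 1)] = 2(x + 5) / ((-4)(x + 1)).
So |(6x + 4)/(x + 1) − (13/2)| = 2|x + 5| / (4·|x + 1|).
Require delta ≤ 2, so |x + 1| ≥ |-4| − |x + 5| > 4 − 2 = 2.
Hence |(6x + 4)/(x + 1) − (13/2)| < 2|x + 5|/(4·2) = (1/4)|x + 5|, which is < eps once |x + 5| < 4eps.
Take delta = min(2, 4eps). Then 0 < |x + 5| < delta forces both bounds, so |(6x + 4)/(x + 1) − (13/2)| < eps.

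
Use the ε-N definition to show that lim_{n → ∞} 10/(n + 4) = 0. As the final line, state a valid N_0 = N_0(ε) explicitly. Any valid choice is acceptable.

N_0 = 10/ε

Fix ε > 0. For n ≥ 1, |10/(n + 4) − 0| = 10/(n + 4) ≤ 10/n.
We need 10/n < ε, i.e. n > 10/ε.
Take N_0 = 10/ε. If n > N_0 then |10/(n + 4)| ≤ 10/n < ε.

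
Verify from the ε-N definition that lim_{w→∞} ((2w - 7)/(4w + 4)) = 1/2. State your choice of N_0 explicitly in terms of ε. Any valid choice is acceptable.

Let ε > 0. We seek N_0 > 0 such that w > N_0 implies |(2w - 7)/(4w + 4) − (1/2)| < ε.
(2w - 7)/(4w + 4) − (1/2) = (4(2w - 7) − 2(4w + 4)) / (4(4w + 4)) = -36/(4(4w + 4)).
For w > 0 we have 4w + 4 > 4w, so |(2w - 7)/(4w + 4) − (1/2)| = 36/(4(4w + 4)) < 36/(4·4w) = (9/4)/w.
Thus |(2w - 7)/(4w + 4) − (1/2)| < ε whenever w > (9/4)/ε.
Take N_0 = (9/4)/ε. If w > N_0 then |(2w - 7)/(4w + 4) − (1/2)| < (9/4)/w < ε.

N_0 = (9/4)/ε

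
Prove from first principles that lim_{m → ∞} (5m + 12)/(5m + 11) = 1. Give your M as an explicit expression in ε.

Fix ε > 0. For m ≥ 1, |(5m + 12)/(5m + 11) − 1| = |5|/(5(5m + 11)) = 5/(5(5m + 11)).
Since 5m + 11 ≥ 5m for m ≥ 1, this is ≤ 5/(5·5m) = (1/5)/m.
So |(5m + 12)/(5m + 11) − 1| < ε whenever m > (1/5)/ε.
Take M = (1/5)/ε. If m > M then |(5m + 12)/(5m + 11) − 1| ≤ (1/5)/m < ε.

M = (1/5)/ε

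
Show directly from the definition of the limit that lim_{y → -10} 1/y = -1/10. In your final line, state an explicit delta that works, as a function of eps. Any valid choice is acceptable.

delta = min(5, 50eps)

Fix eps > 0. We seek delta > 0 such that 0 < |y + 10| < delta implies |1/y + 1/10| < eps.
|1/y + 1/10| = |-10 − y|/(10·|y|) = |y + 10|/(10|y|).
Restrict delta ≤ 5. Then |y + 10| < 5 gives |y| > 5, so 10|y| > 50.
Then |1/y + 1/10| < |y + 10|/50, which is < eps when |y + 10| < 50eps.
Take delta = min(5, 50eps). Then 0 < |y + 10| < delta gives both |y + 10| < 5 and |y + 10| < 50eps, so |1/y + 1/10| < eps.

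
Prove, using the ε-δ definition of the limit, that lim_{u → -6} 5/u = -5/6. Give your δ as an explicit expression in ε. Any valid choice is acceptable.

δ = min(3, (18/5)ε)

Let ε > 0. We seek δ > 0 such that 0 < |u + 6| < δ implies |5/u + 5/6| < ε.
|5/u + 5/6| = 5·|-6 − u|/(6·|u|) = 5|u + 6|/(6|u|).
Restrict δ ≤ 3. Then |u + 6| < 3 gives |u| > 3, so 6|u| > 18.
Then |5/u + 5/6| < 5|u + 6|/18, which is < ε when |u + 6| < (18/5)ε.
Take δ = min(3, (18/5)ε). Then 0 < |u + 6| < δ gives both |u + 6| < 3 and |u + 6| < (18/5)ε, so |5/u + 5/6| < ε.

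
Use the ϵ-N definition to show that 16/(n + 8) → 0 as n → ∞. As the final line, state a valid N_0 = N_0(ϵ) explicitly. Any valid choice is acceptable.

N_0 = 16/ϵ

Suppose ϵ > 0. For n ≥ 1, |16/(n + 8) − 0| = 16/(n + 8) ≤ 16/n.
We need 16/n < ϵ, i.e. n > 16/ϵ.
Take N_0 = 16/ϵ. If n > N_0 then |16/(n + 8)| ≤ 16/n < ϵ.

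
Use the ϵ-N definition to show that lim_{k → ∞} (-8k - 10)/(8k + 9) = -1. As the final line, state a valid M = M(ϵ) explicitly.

Let ϵ > 0 be given. For k ≥ 1, |(-8k - 10)/(8k + 9) + 1| = |-8|/(8(8k + 9)) = 8/(8(8k + 9)).
Since 8k + 9 ≥ 8k for k ≥ 1, this is ≤ 8/(8·8k) = (1/8)/k.
So |(-8k - 10)/(8k + 9) + 1| < ϵ whenever k > (1/8)/ϵ.
Take M = (1/8)/ϵ. If k > M then |(-8k - 10)/(8k + 9) + 1| ≤ (1/8)/k < ϵ.

M = (1/8)/ϵ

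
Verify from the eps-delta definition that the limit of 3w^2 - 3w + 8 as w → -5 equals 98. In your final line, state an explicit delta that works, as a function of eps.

delta = min(1, eps/36)

Let eps > 0 be given. We want delta > 0 such that 0 < |w + 5| < delta implies |(3w^2 - 3w + 8) − 98| < eps.
(3w^2 - 3w + 8) − 98 = 3w^2 - 3w - 90 = (w + 5)(3w - 18).
So |(3w^2 - 3w + 8) − 98| = |w + 5|·|3w - 18|.
Assume first that |w + 5| < 1, so |w| < 6. Then |3w - 18| ≤ 3·6 + 18 = 36.
Hence |(3w^2 - 3w + 8) − 98| ≤ 36|w + 5| < eps provided |w + 5| < eps/36.
Choosing delta = min(1, eps/36) ensures both conditions, hence |(3w^2 - 3w + 8) − 98| < eps.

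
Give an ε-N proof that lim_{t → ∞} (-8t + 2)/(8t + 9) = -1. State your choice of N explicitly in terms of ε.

N = (11/8)/ε

Suppose ε > 0. We seek N > 0 such that t > N implies |(-8t + 2)/(8t + 9) + 1| < ε.
(-8t + 2)/(8t + 9) + 1 = (8(-8t + 2) − (-8)(8t + 9)) / (8(8t + 9)) = 88/(8(8t + 9)).
For t > 0 we have 8t + 9 > 8t, so |(-8t + 2)/(8t + 9) + 1| = 88/(8(8t + 9)) < 88/(8·8t) = (11/8)/t.
Thus |(-8t + 2)/(8t + 9) + 1| < ε whenever t > (11/8)/ε.
Take N = (11/8)/ε. If t > N then |(-8t + 2)/(8t + 9) + 1| < (11/8)/t < ε.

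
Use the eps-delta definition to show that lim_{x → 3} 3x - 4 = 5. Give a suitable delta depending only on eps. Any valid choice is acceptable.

Fix eps > 0. We need delta > 0 so that 0 < |x − 3| < delta implies |(3x - 4) − 5| < eps.
Since (3x - 4) − 5 = 3(x − 3), we have |(3x - 4) − 5| = 3|x − 3|.
Thus it suffices that |x − 3| < eps/3.
Take delta = eps/3. If 0 < |x − 3| < delta then |(3x - 4) − 5| = 3|x − 3| < 3·(eps/3) = eps.

delta = eps/3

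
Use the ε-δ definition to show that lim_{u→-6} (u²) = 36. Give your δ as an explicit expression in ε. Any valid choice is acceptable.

δ = min(2, ε/14)

Fix ε > 0. We seek δ > 0 with 0 < |u + 6| < δ ⇒ |u² − 36| < ε.
Factor: u² − 36 = (u + 6)(u - 6), so |u² − 36| = |u + 6|·|u - 6|.
Restrict δ ≤ 2. Then |u + 6| < 2 gives |u| < 8, so by the triangle inequality |u - 6| ≤ 8 + 6 = 14.
Hence |u² − 36| ≤ 14|u + 6|, which is < ε once |u + 6| < ε/14.
Take δ = min(2, ε/14). If 0 < |u + 6| < δ then both bounds hold and |u² − 36| ≤ 14|u + 6| < 14·(ε/14) = ε.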